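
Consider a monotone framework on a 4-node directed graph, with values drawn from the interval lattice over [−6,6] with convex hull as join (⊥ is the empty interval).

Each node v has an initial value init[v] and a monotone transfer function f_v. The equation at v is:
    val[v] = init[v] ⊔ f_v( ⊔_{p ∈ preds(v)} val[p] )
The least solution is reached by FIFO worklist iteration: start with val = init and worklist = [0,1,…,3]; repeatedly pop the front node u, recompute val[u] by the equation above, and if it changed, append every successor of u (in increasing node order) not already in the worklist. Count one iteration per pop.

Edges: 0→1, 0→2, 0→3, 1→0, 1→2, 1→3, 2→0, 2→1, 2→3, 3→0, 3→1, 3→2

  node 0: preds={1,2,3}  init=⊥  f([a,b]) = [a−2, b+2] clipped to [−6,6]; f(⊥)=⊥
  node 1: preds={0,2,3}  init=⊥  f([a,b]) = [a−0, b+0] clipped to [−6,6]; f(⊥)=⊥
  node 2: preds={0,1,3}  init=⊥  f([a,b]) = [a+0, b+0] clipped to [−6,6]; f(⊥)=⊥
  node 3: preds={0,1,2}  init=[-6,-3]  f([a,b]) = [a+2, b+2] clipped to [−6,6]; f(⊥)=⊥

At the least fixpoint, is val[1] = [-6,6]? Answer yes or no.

Trace (15 dequeues):
  [1] u=0 | in [-6,-3] | out [-6,-1] | prev ⊥ | push {}
  [2] u=1 | in [-6,-1] | out [-6,-1] | prev ⊥ | push {0}
  [3] u=2 | in [-6,-1] | out [-6,-1] | prev ⊥ | push {1}
  [4] u=3 | in [-6,-1] | out [-6,1] | prev [-6,-3] | push {2}
  [5] u=0 | in [-6,1] | out [-6,3] | prev [-6,-1] | push {3}
  [6] u=1 | in [-6,3] | out [-6,3] | prev [-6,-1] | push {0}
  [7] u=2 | in [-6,3] | out [-6,3] | prev [-6,-1] | push {1}
  [8] u=3 | in [-6,3] | out [-6,5] | prev [-6,1] | push {2}
  [9] u=0 | in [-6,5] | out [-6,6] | prev [-6,3] | push {3}
  [10] u=1 | in [-6,6] | out [-6,6] | prev [-6,3] | push {0}
  [11] u=2 | in [-6,6] | out [-6,6] | prev [-6,3] | push {1}
  [12] u=3 | in [-6,6] | out [-6,6] | prev [-6,5] | push {2}
  [13] u=0 | in [-6,6] | out [-6,6] | ==
  [14] u=1 | in [-6,6] | out [-6,6] | ==
  [15] u=2 | in [-6,6] | out [-6,6] | ==

Converged values:
  [0] [-6,6]
  [1] [-6,6]
  [2] [-6,6]
  [3] [-6,6]

yes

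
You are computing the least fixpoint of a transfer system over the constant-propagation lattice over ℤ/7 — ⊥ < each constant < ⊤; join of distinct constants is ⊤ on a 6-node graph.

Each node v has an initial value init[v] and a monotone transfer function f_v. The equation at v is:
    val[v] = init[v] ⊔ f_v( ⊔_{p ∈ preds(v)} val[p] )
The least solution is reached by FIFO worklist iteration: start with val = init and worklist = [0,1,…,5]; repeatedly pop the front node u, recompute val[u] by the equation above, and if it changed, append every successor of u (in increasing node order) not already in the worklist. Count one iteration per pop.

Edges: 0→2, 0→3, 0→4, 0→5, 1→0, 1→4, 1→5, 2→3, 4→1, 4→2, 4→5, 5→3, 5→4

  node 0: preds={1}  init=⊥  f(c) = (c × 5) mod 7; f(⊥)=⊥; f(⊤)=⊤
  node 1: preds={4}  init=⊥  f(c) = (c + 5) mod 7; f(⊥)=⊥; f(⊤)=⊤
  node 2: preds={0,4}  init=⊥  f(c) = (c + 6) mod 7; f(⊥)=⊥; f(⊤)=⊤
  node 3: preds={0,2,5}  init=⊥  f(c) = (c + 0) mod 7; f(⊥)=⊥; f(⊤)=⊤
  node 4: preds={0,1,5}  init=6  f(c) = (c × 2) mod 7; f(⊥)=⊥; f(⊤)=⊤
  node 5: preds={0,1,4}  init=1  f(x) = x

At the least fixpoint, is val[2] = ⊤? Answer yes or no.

yes

Worklist (17 pops):
  #1 pop 0: in=⊥ → ⊥ (no change)
  #2 pop 1: in=6 → 4 (was ⊥); enqueue [0]
  #3 pop 2: in=6 → 5 (was ⊥); enqueue []
  #4 pop 3: in=⊤ → ⊤ (was ⊥); enqueue []
  #5 pop 4: in=⊤ → ⊤ (was 6); enqueue [1,2]
  #6 pop 5: in=⊤ → ⊤ (was 1); enqueue [3,4]
  #7 pop 0: in=4 → 6 (was ⊥); enqueue [5]
  #8 pop 1: in=⊤ → ⊤ (was 4); enqueue [0]
  #9 pop 2: in=⊤ → ⊤ (was 5); enqueue []
  #10 pop 3: in=⊤ → ⊤ (no change)
  #11 pop 4: in=⊤ → ⊤ (no change)
  #12 pop 5: in=⊤ → ⊤ (no change)
  #13 pop 0: in=⊤ → ⊤ (was 6); enqueue [2,3,4,5]
  #14 pop 2: in=⊤ → ⊤ (no change)
  #15 pop 3: in=⊤ → ⊤ (no change)
  #16 pop 4: in=⊤ → ⊤ (no change)
  #17 pop 5: in=⊤ → ⊤ (no change)

Fixpoint:
  val[0] = ⊤
  val[1] = ⊤
  val[2] = ⊤
  val[3] = ⊤
  val[4] = ⊤
  val[5] = ⊤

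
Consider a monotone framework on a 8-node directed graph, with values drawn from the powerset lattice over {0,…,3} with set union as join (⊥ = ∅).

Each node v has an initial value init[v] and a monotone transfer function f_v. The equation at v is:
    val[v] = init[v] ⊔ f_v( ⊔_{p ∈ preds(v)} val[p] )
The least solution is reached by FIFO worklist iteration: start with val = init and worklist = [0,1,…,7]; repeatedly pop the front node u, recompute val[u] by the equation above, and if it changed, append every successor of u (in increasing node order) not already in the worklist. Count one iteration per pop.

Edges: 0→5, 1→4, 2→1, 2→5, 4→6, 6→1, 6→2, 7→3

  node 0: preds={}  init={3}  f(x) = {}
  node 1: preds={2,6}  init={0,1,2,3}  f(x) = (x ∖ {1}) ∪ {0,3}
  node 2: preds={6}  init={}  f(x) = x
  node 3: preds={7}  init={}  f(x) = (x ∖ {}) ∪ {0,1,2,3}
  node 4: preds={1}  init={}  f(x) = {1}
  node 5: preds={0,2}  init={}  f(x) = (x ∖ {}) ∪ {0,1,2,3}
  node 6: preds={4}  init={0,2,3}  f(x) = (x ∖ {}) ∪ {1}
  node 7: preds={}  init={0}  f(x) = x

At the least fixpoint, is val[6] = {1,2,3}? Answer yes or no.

Trace (12 dequeues):
  [1] u=0 | in {} | out {3} | ==
  [2] u=1 | in {0,2,3} | out {0,1,2,3} | ==
  [3] u=2 | in {0,2,3} | out {0,2,3} | prev {} | push {1}
  [4] u=3 | in {0} | out {0,1,2,3} | prev {} | push {}
  [5] u=4 | in {0,1,2,3} | out {1} | prev {} | push {}
  [6] u=5 | in {0,2,3} | out {0,1,2,3} | prev {} | push {}
  [7] u=6 | in {1} | out {0,1,2,3} | prev {0,2,3} | push {2}
  [8] u=7 | in {} | out {0} | ==
  [9] u=1 | in {0,1,2,3} | out {0,1,2,3} | ==
  [10] u=2 | in {0,1,2,3} | out {0,1,2,3} | prev {0,2,3} | push {1,5}
  [11] u=1 | in {0,1,2,3} | out {0,1,2,3} | ==
  [12] u=5 | in {0,1,2,3} | out {0,1,2,3} | ==

Converged values:
  [0] {3}
  [1] {0,1,2,3}
  [2] {0,1,2,3}
  [3] {0,1,2,3}
  [4] {1}
  [5] {0,1,2,3}
  [6] {0,1,2,3}
  [7] {0}

no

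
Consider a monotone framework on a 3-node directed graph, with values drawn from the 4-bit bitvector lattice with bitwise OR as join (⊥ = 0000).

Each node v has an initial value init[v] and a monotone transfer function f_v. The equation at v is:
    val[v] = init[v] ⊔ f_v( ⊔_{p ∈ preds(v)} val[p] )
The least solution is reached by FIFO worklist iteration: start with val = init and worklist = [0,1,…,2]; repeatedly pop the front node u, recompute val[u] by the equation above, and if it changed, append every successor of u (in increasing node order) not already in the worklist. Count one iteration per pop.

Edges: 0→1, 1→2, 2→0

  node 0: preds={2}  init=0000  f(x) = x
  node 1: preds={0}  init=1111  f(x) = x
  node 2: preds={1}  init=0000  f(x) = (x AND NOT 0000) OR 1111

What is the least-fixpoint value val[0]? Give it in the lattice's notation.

1111

Trace (5 dequeues):
  [1] u=0 | in 0000 | out 0000 | ==
  [2] u=1 | in 0000 | out 1111 | ==
  [3] u=2 | in 1111 | out 1111 | prev 0000 | push {0}
  [4] u=0 | in 1111 | out 1111 | prev 0000 | push {1}
  [5] u=1 | in 1111 | out 1111 | ==

Converged values:
  [0] 1111
  [1] 1111
  [2] 1111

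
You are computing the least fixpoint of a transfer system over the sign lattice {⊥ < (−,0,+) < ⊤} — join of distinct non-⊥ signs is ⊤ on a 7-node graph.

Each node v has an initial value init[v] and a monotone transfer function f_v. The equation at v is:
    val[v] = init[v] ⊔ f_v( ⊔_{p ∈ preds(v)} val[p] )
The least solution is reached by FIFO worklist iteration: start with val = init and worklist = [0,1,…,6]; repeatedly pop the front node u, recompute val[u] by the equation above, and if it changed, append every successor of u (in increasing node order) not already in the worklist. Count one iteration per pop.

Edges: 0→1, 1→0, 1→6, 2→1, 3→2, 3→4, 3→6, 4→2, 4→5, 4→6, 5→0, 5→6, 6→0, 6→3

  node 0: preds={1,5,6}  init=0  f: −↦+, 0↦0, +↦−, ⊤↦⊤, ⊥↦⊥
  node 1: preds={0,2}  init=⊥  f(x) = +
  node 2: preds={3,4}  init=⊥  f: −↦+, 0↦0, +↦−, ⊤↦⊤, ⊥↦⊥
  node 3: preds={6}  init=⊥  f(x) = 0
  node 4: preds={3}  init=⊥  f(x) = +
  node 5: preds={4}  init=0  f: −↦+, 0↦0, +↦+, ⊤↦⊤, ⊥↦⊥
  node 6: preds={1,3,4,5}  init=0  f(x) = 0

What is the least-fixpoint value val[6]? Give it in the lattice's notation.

Iteration log — 10 steps:
  step 1. node 0  ⊔preds=0  new=0  stable
  step 2. node 1  ⊔preds=0  new=+  old=⊥  +wl: 0
  step 3. node 2  ⊔preds=⊥  new=⊥  stable
  step 4. node 3  ⊔preds=0  new=0  old=⊥  +wl: 2
  step 5. node 4  ⊔preds=0  new=+  old=⊥  +wl: 
  step 6. node 5  ⊔preds=+  new=⊤  old=0  +wl: 
  step 7. node 6  ⊔preds=⊤  new=0  stable
  step 8. node 0  ⊔preds=⊤  new=⊤  old=0  +wl: 1
  step 9. node 2  ⊔preds=⊤  new=⊤  old=⊥  +wl: 
  step 10. node 1  ⊔preds=⊤  new=+  stable

Least fixpoint reached:
  node 0: ⊤
  node 1: +
  node 2: ⊤
  node 3: 0
  node 4: +
  node 5: ⊤
  node 6: 0

0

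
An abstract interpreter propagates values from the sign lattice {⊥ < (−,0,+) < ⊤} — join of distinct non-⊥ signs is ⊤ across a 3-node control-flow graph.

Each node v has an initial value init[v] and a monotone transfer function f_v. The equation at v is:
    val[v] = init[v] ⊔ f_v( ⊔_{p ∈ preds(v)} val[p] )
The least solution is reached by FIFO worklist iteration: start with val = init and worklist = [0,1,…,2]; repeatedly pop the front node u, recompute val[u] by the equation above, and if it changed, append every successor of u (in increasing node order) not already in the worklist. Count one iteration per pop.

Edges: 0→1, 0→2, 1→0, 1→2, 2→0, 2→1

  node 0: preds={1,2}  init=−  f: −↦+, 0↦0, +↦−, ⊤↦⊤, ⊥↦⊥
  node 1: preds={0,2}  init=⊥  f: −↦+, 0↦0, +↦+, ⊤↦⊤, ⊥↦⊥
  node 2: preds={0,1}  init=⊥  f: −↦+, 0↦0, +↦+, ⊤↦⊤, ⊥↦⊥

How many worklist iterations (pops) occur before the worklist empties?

Worklist (7 pops):
  #1 pop 0: in=⊥ → − (no change)
  #2 pop 1: in=− → + (was ⊥); enqueue [0]
  #3 pop 2: in=⊤ → ⊤ (was ⊥); enqueue [1]
  #4 pop 0: in=⊤ → ⊤ (was −); enqueue [2]
  #5 pop 1: in=⊤ → ⊤ (was +); enqueue [0]
  #6 pop 2: in=⊤ → ⊤ (no change)
  #7 pop 0: in=⊤ → ⊤ (no change)

Fixpoint:
  val[0] = ⊤
  val[1] = ⊤
  val[2] = ⊤

7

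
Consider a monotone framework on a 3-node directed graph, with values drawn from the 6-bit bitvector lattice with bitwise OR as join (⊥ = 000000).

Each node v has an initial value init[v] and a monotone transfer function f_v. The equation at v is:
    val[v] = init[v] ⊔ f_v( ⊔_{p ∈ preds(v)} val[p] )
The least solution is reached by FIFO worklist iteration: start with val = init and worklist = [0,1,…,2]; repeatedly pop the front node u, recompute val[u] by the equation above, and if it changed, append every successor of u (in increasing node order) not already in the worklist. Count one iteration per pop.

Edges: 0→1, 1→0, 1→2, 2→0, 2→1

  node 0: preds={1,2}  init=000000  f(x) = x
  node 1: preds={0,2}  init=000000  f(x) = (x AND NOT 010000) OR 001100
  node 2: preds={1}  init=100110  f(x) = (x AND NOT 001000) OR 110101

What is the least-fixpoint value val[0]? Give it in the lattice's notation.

Trace (7 dequeues):
  [1] u=0 | in 100110 | out 100110 | prev 000000 | push {}
  [2] u=1 | in 100110 | out 101110 | prev 000000 | push {0}
  [3] u=2 | in 101110 | out 110111 | prev 100110 | push {1}
  [4] u=0 | in 111111 | out 111111 | prev 100110 | push {}
  [5] u=1 | in 111111 | out 101111 | prev 101110 | push {0,2}
  [6] u=0 | in 111111 | out 111111 | ==
  [7] u=2 | in 101111 | out 110111 | ==

Converged values:
  [0] 111111
  [1] 101111
  [2] 110111

111111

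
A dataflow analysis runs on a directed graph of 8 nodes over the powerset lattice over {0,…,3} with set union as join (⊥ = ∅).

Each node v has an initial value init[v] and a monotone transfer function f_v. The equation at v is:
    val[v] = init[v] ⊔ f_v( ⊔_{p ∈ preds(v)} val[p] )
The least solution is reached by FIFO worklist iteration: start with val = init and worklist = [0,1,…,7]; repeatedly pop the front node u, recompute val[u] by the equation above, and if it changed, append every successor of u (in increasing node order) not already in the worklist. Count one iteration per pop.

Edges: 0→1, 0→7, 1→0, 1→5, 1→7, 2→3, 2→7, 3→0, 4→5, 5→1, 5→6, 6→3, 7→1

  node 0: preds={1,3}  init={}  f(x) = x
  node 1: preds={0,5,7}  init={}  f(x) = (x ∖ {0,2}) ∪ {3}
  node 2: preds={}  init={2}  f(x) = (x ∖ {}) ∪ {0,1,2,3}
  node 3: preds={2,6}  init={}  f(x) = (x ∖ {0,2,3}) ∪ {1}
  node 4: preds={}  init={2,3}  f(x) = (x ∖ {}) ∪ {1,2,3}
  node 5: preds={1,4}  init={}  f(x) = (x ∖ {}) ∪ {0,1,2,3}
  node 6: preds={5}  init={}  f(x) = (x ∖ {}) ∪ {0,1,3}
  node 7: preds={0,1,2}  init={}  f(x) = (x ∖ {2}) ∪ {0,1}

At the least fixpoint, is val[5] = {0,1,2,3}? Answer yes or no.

Iteration log — 14 steps:
  step 1. node 0  ⊔preds={}  new={}  stable
  step 2. node 1  ⊔preds={}  new={3}  old={}  +wl: 0
  step 3. node 2  ⊔preds={}  new={0,1,2,3}  old={2}  +wl: 
  step 4. node 3  ⊔preds={0,1,2,3}  new={1}  old={}  +wl: 
  step 5. node 4  ⊔preds={}  new={1,2,3}  old={2,3}  +wl: 
  step 6. node 5  ⊔preds={1,2,3}  new={0,1,2,3}  old={}  +wl: 1
  step 7. node 6  ⊔preds={0,1,2,3}  new={0,1,2,3}  old={}  +wl: 3
  step 8. node 7  ⊔preds={0,1,2,3}  new={0,1,3}  old={}  +wl: 
  step 9. node 0  ⊔preds={1,3}  new={1,3}  old={}  +wl: 7
  step 10. node 1  ⊔preds={0,1,2,3}  new={1,3}  old={3}  +wl: 0,5
  step 11. node 3  ⊔preds={0,1,2,3}  new={1}  stable
  step 12. node 7  ⊔preds={0,1,2,3}  new={0,1,3}  stable
  step 13. node 0  ⊔preds={1,3}  new={1,3}  stable
  step 14. node 5  ⊔preds={1,2,3}  new={0,1,2,3}  stable

Least fixpoint reached:
  node 0: {1,3}
  node 1: {1,3}
  node 2: {0,1,2,3}
  node 3: {1}
  node 4: {1,2,3}
  node 5: {0,1,2,3}
  node 6: {0,1,2,3}
  node 7: {0,1,3}

yes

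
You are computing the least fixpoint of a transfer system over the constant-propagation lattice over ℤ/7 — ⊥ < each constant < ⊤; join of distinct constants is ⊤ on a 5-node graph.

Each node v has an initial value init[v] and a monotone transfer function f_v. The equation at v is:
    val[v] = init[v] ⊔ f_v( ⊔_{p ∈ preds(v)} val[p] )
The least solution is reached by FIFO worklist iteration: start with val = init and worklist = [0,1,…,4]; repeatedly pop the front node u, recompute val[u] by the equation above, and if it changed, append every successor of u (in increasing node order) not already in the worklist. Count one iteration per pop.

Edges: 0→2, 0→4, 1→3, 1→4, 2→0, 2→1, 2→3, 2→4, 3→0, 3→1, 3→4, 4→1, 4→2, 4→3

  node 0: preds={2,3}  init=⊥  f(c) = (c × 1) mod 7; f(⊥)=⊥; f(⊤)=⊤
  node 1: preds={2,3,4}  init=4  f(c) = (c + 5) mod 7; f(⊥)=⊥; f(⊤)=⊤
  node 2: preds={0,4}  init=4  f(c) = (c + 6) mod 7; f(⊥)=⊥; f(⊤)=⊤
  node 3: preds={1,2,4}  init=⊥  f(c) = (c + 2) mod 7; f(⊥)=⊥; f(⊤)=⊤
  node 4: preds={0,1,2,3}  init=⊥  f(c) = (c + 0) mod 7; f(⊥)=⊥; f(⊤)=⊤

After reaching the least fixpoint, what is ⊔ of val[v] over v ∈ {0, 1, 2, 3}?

⊤

Trace (10 dequeues):
  [1] u=0 | in 4 | out 4 | prev ⊥ | push {}
  [2] u=1 | in 4 | out ⊤ | prev 4 | push {}
  [3] u=2 | in 4 | out ⊤ | prev 4 | push {0,1}
  [4] u=3 | in ⊤ | out ⊤ | prev ⊥ | push {}
  [5] u=4 | in ⊤ | out ⊤ | prev ⊥ | push {2,3}
  [6] u=0 | in ⊤ | out ⊤ | prev 4 | push {4}
  [7] u=1 | in ⊤ | out ⊤ | ==
  [8] u=2 | in ⊤ | out ⊤ | ==
  [9] u=3 | in ⊤ | out ⊤ | ==
  [10] u=4 | in ⊤ | out ⊤ | ==

Converged values:
  [0] ⊤
  [1] ⊤
  [2] ⊤
  [3] ⊤
  [4] ⊤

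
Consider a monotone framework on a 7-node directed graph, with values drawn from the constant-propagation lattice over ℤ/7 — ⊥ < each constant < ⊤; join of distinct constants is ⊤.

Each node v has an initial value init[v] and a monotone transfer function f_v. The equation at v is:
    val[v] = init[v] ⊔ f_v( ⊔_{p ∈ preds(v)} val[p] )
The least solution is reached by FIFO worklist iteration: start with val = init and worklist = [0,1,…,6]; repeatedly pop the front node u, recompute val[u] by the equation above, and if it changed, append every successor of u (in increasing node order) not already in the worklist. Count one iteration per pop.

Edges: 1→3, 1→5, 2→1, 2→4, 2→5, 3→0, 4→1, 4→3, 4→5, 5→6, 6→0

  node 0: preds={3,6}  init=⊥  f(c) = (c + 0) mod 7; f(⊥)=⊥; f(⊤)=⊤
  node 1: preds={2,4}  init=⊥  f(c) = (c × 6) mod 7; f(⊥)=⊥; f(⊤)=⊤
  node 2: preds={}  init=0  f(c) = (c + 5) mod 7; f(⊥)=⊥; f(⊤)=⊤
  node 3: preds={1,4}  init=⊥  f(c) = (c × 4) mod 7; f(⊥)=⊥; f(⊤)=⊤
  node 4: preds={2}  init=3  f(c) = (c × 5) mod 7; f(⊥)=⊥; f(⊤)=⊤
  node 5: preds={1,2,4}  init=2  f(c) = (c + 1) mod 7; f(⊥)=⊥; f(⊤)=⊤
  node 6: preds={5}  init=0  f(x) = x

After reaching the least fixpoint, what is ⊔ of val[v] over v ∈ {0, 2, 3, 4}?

⊤

Worklist (10 pops):
  #1 pop 0: in=0 → 0 (was ⊥); enqueue []
  #2 pop 1: in=⊤ → ⊤ (was ⊥); enqueue []
  #3 pop 2: in=⊥ → 0 (no change)
  #4 pop 3: in=⊤ → ⊤ (was ⊥); enqueue [0]
  #5 pop 4: in=0 → ⊤ (was 3); enqueue [1,3]
  #6 pop 5: in=⊤ → ⊤ (was 2); enqueue []
  #7 pop 6: in=⊤ → ⊤ (was 0); enqueue []
  #8 pop 0: in=⊤ → ⊤ (was 0); enqueue []
  #9 pop 1: in=⊤ → ⊤ (no change)
  #10 pop 3: in=⊤ → ⊤ (no change)

Fixpoint:
  val[0] = ⊤
  val[1] = ⊤
  val[2] = 0
  val[3] = ⊤
  val[4] = ⊤
  val[5] = ⊤
  val[6] = ⊤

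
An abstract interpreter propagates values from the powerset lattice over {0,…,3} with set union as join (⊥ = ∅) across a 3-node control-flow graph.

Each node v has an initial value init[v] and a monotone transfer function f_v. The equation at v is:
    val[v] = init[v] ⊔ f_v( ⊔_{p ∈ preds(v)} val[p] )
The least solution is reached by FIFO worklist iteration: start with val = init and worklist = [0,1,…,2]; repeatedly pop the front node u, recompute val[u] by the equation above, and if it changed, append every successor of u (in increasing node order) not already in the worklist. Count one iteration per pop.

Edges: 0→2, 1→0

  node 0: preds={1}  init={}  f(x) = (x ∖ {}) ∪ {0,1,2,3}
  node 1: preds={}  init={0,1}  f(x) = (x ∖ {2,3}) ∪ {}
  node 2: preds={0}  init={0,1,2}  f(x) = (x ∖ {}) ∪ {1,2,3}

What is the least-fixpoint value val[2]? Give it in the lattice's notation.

Worklist (3 pops):
  #1 pop 0: in={0,1} → {0,1,2,3} (was {}); enqueue []
  #2 pop 1: in={} → {0,1} (no change)
  #3 pop 2: in={0,1,2,3} → {0,1,2,3} (was {0,1,2}); enqueue []

Fixpoint:
  val[0] = {0,1,2,3}
  val[1] = {0,1}
  val[2] = {0,1,2,3}

{0,1,2,3}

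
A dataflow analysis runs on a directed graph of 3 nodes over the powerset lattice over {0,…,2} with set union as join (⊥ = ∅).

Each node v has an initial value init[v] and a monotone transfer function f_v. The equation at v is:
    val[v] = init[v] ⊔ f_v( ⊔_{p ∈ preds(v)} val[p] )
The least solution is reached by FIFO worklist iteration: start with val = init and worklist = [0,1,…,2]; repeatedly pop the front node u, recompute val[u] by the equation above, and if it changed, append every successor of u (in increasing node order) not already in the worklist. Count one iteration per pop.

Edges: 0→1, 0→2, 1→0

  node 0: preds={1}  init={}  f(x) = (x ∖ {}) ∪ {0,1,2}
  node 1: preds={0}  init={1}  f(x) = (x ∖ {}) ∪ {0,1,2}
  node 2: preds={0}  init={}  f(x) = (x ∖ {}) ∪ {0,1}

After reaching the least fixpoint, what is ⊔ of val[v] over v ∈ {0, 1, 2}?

Iteration log — 4 steps:
  step 1. node 0  ⊔preds={1}  new={0,1,2}  old={}  +wl: 
  step 2. node 1  ⊔preds={0,1,2}  new={0,1,2}  old={1}  +wl: 0
  step 3. node 2  ⊔preds={0,1,2}  new={0,1,2}  old={}  +wl: 
  step 4. node 0  ⊔preds={0,1,2}  new={0,1,2}  stable

Least fixpoint reached:
  node 0: {0,1,2}
  node 1: {0,1,2}
  node 2: {0,1,2}

{0,1,2}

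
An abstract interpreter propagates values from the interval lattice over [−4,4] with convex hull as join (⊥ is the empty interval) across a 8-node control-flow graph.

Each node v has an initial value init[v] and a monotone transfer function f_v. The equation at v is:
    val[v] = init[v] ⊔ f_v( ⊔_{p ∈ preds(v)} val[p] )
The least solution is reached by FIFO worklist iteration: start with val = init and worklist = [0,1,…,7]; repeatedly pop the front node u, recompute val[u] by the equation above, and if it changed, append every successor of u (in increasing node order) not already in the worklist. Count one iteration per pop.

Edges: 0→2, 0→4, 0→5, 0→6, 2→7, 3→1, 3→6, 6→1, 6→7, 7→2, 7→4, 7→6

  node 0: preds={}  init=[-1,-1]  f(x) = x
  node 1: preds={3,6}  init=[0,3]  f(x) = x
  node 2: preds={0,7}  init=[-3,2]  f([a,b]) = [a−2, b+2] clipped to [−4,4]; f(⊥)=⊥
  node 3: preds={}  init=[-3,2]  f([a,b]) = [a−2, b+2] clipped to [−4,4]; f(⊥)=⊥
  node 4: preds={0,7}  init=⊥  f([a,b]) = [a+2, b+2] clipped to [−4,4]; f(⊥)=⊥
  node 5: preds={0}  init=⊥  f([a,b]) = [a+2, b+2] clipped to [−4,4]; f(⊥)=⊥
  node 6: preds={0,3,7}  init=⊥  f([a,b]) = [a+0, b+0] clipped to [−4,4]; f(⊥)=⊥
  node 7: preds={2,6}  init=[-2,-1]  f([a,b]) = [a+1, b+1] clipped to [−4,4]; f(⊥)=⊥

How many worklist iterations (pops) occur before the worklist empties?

19

Iteration log — 19 steps:
  step 1. node 0  ⊔preds=⊥  new=[-1,-1]  stable
  step 2. node 1  ⊔preds=[-3,2]  new=[-3,3]  old=[0,3]  +wl: 
  step 3. node 2  ⊔preds=[-2,-1]  new=[-4,2]  old=[-3,2]  +wl: 
  step 4. node 3  ⊔preds=⊥  new=[-3,2]  stable
  step 5. node 4  ⊔preds=[-2,-1]  new=[0,1]  old=⊥  +wl: 
  step 6. node 5  ⊔preds=[-1,-1]  new=[1,1]  old=⊥  +wl: 
  step 7. node 6  ⊔preds=[-3,2]  new=[-3,2]  old=⊥  +wl: 1
  step 8. node 7  ⊔preds=[-4,2]  new=[-3,3]  old=[-2,-1]  +wl: 2,4,6
  step 9. node 1  ⊔preds=[-3,2]  new=[-3,3]  stable
  step 10. node 2  ⊔preds=[-3,3]  new=[-4,4]  old=[-4,2]  +wl: 7
  step 11. node 4  ⊔preds=[-3,3]  new=[-1,4]  old=[0,1]  +wl: 
  step 12. node 6  ⊔preds=[-3,3]  new=[-3,3]  old=[-3,2]  +wl: 1
  step 13. node 7  ⊔preds=[-4,4]  new=[-3,4]  old=[-3,3]  +wl: 2,4,6
  step 14. node 1  ⊔preds=[-3,3]  new=[-3,3]  stable
  step 15. node 2  ⊔preds=[-3,4]  new=[-4,4]  stable
  step 16. node 4  ⊔preds=[-3,4]  new=[-1,4]  stable
  step 17. node 6  ⊔preds=[-3,4]  new=[-3,4]  old=[-3,3]  +wl: 1,7
  step 18. node 1  ⊔preds=[-3,4]  new=[-3,4]  old=[-3,3]  +wl: 
  step 19. node 7  ⊔preds=[-4,4]  new=[-3,4]  stable

Least fixpoint reached:
  node 0: [-1,-1]
  node 1: [-3,4]
  node 2: [-4,4]
  node 3: [-3,2]
  node 4: [-1,4]
  node 5: [1,1]
  node 6: [-3,4]
  node 7: [-3,4]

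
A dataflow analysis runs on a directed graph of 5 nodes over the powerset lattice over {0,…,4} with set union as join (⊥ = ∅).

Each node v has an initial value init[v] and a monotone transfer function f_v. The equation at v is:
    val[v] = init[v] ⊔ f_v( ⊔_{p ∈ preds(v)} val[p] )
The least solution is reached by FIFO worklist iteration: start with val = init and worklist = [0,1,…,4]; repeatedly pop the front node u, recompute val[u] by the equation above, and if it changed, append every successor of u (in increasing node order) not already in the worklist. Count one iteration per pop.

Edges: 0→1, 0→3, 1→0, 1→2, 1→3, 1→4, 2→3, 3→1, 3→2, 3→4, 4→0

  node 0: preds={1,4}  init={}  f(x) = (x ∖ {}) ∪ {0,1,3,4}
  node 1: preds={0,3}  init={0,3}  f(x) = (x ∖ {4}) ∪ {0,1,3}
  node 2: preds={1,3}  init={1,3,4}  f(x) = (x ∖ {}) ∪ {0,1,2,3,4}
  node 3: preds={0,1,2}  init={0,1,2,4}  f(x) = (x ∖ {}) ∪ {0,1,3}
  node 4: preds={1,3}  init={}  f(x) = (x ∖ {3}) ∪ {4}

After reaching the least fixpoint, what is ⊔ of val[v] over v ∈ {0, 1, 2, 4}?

Trace (9 dequeues):
  [1] u=0 | in {0,3} | out {0,1,3,4} | prev {} | push {}
  [2] u=1 | in {0,1,2,3,4} | out {0,1,2,3} | prev {0,3} | push {0}
  [3] u=2 | in {0,1,2,3,4} | out {0,1,2,3,4} | prev {1,3,4} | push {}
  [4] u=3 | in {0,1,2,3,4} | out {0,1,2,3,4} | prev {0,1,2,4} | push {1,2}
  [5] u=4 | in {0,1,2,3,4} | out {0,1,2,4} | prev {} | push {}
  [6] u=0 | in {0,1,2,3,4} | out {0,1,2,3,4} | prev {0,1,3,4} | push {3}
  [7] u=1 | in {0,1,2,3,4} | out {0,1,2,3} | ==
  [8] u=2 | in {0,1,2,3,4} | out {0,1,2,3,4} | ==
  [9] u=3 | in {0,1,2,3,4} | out {0,1,2,3,4} | ==

Converged values:
  [0] {0,1,2,3,4}
  [1] {0,1,2,3}
  [2] {0,1,2,3,4}
  [3] {0,1,2,3,4}
  [4] {0,1,2,4}

{0,1,2,3,4}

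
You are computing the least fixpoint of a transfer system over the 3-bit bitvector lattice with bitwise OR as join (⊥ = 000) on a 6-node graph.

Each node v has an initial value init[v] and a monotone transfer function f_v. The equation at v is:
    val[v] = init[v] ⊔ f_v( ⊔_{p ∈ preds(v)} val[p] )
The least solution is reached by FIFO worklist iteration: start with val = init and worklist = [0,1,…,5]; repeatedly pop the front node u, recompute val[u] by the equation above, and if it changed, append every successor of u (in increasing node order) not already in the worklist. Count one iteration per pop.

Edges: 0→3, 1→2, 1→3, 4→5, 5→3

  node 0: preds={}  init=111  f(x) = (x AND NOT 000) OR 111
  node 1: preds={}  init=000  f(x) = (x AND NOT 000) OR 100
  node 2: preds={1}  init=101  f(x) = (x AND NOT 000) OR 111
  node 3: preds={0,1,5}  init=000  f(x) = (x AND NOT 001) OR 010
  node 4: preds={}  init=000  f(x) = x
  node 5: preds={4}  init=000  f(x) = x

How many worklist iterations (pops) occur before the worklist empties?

Iteration log — 6 steps:
  step 1. node 0  ⊔preds=000  new=111  stable
  step 2. node 1  ⊔preds=000  new=100  old=000  +wl: 
  step 3. node 2  ⊔preds=100  new=111  old=101  +wl: 
  step 4. node 3  ⊔preds=111  new=110  old=000  +wl: 
  step 5. node 4  ⊔preds=000  new=000  stable
  step 6. node 5  ⊔preds=000  new=000  stable

Least fixpoint reached:
  node 0: 111
  node 1: 100
  node 2: 111
  node 3: 110
  node 4: 000
  node 5: 000

6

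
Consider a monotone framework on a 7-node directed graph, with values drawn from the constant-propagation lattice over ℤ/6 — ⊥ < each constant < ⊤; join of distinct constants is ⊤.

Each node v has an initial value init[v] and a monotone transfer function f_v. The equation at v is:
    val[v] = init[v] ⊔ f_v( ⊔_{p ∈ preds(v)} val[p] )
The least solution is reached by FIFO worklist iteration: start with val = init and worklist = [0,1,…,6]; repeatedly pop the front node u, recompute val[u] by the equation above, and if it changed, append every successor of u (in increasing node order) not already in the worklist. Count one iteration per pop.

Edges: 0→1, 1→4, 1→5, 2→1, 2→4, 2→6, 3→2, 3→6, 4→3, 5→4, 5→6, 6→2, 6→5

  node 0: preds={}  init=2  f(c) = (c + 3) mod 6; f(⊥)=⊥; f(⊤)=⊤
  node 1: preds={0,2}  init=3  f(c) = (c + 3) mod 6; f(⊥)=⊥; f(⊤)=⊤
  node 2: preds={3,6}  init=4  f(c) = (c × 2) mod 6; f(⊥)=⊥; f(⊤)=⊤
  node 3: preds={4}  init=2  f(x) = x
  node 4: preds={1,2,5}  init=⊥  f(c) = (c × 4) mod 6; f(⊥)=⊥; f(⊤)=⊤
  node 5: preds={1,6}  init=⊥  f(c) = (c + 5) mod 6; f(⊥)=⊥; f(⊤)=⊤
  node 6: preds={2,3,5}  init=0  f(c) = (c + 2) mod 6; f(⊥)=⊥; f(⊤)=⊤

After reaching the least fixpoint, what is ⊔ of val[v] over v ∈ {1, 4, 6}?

Worklist (13 pops):
  #1 pop 0: in=⊥ → 2 (no change)
  #2 pop 1: in=⊤ → ⊤ (was 3); enqueue []
  #3 pop 2: in=⊤ → ⊤ (was 4); enqueue [1]
  #4 pop 3: in=⊥ → 2 (no change)
  #5 pop 4: in=⊤ → ⊤ (was ⊥); enqueue [3]
  #6 pop 5: in=⊤ → ⊤ (was ⊥); enqueue [4]
  #7 pop 6: in=⊤ → ⊤ (was 0); enqueue [2,5]
  #8 pop 1: in=⊤ → ⊤ (no change)
  #9 pop 3: in=⊤ → ⊤ (was 2); enqueue [6]
  #10 pop 4: in=⊤ → ⊤ (no change)
  #11 pop 2: in=⊤ → ⊤ (no change)
  #12 pop 5: in=⊤ → ⊤ (no change)
  #13 pop 6: in=⊤ → ⊤ (no change)

Fixpoint:
  val[0] = 2
  val[1] = ⊤
  val[2] = ⊤
  val[3] = ⊤
  val[4] = ⊤
  val[5] = ⊤
  val[6] = ⊤

⊤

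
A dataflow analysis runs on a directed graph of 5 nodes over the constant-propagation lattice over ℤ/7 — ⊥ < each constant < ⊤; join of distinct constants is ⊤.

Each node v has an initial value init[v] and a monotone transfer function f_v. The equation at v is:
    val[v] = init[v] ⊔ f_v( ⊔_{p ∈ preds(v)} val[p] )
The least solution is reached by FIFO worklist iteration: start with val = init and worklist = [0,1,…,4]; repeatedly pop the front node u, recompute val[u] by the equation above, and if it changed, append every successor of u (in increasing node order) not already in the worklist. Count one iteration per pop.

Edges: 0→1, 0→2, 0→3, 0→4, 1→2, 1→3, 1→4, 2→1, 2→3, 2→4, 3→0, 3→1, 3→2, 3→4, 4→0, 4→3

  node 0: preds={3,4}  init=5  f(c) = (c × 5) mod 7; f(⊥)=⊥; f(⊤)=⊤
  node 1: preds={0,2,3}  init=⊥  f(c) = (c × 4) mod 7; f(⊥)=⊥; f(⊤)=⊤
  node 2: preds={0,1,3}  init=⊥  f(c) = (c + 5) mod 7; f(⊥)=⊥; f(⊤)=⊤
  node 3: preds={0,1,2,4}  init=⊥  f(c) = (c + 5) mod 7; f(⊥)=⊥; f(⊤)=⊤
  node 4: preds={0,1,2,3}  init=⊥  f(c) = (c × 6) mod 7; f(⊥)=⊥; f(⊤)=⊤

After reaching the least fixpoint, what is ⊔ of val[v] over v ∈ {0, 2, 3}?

Worklist (11 pops):
  #1 pop 0: in=⊥ → 5 (no change)
  #2 pop 1: in=5 → 6 (was ⊥); enqueue []
  #3 pop 2: in=⊤ → ⊤ (was ⊥); enqueue [1]
  #4 pop 3: in=⊤ → ⊤ (was ⊥); enqueue [0,2]
  #5 pop 4: in=⊤ → ⊤ (was ⊥); enqueue [3]
  #6 pop 1: in=⊤ → ⊤ (was 6); enqueue [4]
  #7 pop 0: in=⊤ → ⊤ (was 5); enqueue [1]
  #8 pop 2: in=⊤ → ⊤ (no change)
  #9 pop 3: in=⊤ → ⊤ (no change)
  #10 pop 4: in=⊤ → ⊤ (no change)
  #11 pop 1: in=⊤ → ⊤ (no change)

Fixpoint:
  val[0] = ⊤
  val[1] = ⊤
  val[2] = ⊤
  val[3] = ⊤
  val[4] = ⊤

⊤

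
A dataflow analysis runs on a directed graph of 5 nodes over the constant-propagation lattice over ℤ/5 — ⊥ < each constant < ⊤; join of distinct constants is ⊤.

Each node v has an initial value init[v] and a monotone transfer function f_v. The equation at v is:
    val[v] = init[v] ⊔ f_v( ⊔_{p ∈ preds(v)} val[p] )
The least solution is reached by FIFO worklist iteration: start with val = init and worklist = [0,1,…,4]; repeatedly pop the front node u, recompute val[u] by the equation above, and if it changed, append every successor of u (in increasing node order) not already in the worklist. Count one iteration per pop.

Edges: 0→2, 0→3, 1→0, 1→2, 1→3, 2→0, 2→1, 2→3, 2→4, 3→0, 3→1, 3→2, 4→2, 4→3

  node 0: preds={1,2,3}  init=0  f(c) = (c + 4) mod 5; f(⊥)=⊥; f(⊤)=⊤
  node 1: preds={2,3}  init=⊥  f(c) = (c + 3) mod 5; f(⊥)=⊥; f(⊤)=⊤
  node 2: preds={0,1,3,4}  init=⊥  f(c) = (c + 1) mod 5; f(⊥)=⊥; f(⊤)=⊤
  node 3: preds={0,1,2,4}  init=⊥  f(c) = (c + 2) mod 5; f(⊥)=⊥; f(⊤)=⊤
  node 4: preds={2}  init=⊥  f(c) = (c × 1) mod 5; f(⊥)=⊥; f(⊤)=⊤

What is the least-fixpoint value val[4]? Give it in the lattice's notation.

Worklist (14 pops):
  #1 pop 0: in=⊥ → 0 (no change)
  #2 pop 1: in=⊥ → ⊥ (no change)
  #3 pop 2: in=0 → 1 (was ⊥); enqueue [0,1]
  #4 pop 3: in=⊤ → ⊤ (was ⊥); enqueue [2]
  #5 pop 4: in=1 → 1 (was ⊥); enqueue [3]
  #6 pop 0: in=⊤ → ⊤ (was 0); enqueue []
  #7 pop 1: in=⊤ → ⊤ (was ⊥); enqueue [0]
  #8 pop 2: in=⊤ → ⊤ (was 1); enqueue [1,4]
  #9 pop 3: in=⊤ → ⊤ (no change)
  #10 pop 0: in=⊤ → ⊤ (no change)
  #11 pop 1: in=⊤ → ⊤ (no change)
  #12 pop 4: in=⊤ → ⊤ (was 1); enqueue [2,3]
  #13 pop 2: in=⊤ → ⊤ (no change)
  #14 pop 3: in=⊤ → ⊤ (no change)

Fixpoint:
  val[0] = ⊤
  val[1] = ⊤
  val[2] = ⊤
  val[3] = ⊤
  val[4] = ⊤

⊤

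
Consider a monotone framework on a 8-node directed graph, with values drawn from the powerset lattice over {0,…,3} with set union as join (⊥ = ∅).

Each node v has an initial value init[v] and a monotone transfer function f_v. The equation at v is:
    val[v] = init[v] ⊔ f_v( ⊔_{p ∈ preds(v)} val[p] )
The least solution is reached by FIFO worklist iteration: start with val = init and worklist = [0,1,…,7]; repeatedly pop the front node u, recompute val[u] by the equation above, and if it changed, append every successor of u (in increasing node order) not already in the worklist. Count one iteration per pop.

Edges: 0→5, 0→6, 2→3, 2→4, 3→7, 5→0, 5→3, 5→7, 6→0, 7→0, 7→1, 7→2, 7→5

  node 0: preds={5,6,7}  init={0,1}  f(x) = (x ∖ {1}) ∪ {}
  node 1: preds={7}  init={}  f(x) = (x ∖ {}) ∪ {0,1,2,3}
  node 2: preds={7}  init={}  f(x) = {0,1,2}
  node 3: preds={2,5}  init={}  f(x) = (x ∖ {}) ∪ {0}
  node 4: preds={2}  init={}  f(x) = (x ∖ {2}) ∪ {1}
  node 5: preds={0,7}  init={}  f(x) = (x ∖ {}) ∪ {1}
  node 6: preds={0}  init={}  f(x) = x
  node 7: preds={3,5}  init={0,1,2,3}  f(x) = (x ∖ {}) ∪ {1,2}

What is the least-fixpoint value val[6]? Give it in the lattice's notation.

{0,1,2,3}

Iteration log — 11 steps:
  step 1. node 0  ⊔preds={0,1,2,3}  new={0,1,2,3}  old={0,1}  +wl: 
  step 2. node 1  ⊔preds={0,1,2,3}  new={0,1,2,3}  old={}  +wl: 
  step 3. node 2  ⊔preds={0,1,2,3}  new={0,1,2}  old={}  +wl: 
  step 4. node 3  ⊔preds={0,1,2}  new={0,1,2}  old={}  +wl: 
  step 5. node 4  ⊔preds={0,1,2}  new={0,1}  old={}  +wl: 
  step 6. node 5  ⊔preds={0,1,2,3}  new={0,1,2,3}  old={}  +wl: 0,3
  step 7. node 6  ⊔preds={0,1,2,3}  new={0,1,2,3}  old={}  +wl: 
  step 8. node 7  ⊔preds={0,1,2,3}  new={0,1,2,3}  stable
  step 9. node 0  ⊔preds={0,1,2,3}  new={0,1,2,3}  stable
  step 10. node 3  ⊔preds={0,1,2,3}  new={0,1,2,3}  old={0,1,2}  +wl: 7
  step 11. node 7  ⊔preds={0,1,2,3}  new={0,1,2,3}  stable

Least fixpoint reached:
  node 0: {0,1,2,3}
  node 1: {0,1,2,3}
  node 2: {0,1,2}
  node 3: {0,1,2,3}
  node 4: {0,1}
  node 5: {0,1,2,3}
  node 6: {0,1,2,3}
  node 7: {0,1,2,3}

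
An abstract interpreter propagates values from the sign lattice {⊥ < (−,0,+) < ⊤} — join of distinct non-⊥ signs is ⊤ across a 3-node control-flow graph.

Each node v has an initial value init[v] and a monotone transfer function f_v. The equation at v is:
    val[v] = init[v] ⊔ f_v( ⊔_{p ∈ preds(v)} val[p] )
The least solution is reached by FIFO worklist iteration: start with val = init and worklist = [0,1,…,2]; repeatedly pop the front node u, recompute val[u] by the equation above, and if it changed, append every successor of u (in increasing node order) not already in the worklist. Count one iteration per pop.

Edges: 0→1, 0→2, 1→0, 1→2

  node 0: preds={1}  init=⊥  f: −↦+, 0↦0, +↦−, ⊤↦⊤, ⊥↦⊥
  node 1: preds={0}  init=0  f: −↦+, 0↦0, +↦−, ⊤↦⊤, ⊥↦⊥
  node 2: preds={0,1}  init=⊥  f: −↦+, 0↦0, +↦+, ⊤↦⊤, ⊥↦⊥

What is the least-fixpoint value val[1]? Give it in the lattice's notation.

0

Trace (3 dequeues):
  [1] u=0 | in 0 | out 0 | prev ⊥ | push {}
  [2] u=1 | in 0 | out 0 | ==
  [3] u=2 | in 0 | out 0 | prev ⊥ | push {}

Converged values:
  [0] 0
  [1] 0
  [2] 0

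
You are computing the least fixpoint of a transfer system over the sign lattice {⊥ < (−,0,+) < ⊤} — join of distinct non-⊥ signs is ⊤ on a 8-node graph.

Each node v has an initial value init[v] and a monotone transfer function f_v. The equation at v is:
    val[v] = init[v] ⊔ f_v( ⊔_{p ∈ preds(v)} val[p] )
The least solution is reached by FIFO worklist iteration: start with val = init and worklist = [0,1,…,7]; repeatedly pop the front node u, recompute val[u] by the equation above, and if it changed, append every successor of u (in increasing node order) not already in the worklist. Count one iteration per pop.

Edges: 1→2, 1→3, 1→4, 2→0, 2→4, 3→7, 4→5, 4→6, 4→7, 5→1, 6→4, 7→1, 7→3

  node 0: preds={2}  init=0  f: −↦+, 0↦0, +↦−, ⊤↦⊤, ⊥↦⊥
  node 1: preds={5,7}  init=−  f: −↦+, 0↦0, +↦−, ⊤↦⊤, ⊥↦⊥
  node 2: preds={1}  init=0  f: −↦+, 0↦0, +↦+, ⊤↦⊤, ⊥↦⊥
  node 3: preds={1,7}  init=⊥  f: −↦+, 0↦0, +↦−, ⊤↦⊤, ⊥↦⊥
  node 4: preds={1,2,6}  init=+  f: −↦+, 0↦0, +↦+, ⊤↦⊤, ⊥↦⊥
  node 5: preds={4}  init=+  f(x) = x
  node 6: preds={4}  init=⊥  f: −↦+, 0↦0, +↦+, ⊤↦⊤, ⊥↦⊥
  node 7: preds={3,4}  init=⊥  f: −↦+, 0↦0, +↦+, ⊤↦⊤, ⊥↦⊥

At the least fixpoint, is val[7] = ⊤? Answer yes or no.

Iteration log — 14 steps:
  step 1. node 0  ⊔preds=0  new=0  stable
  step 2. node 1  ⊔preds=+  new=−  stable
  step 3. node 2  ⊔preds=−  new=⊤  old=0  +wl: 0
  step 4. node 3  ⊔preds=−  new=+  old=⊥  +wl: 
  step 5. node 4  ⊔preds=⊤  new=⊤  old=+  +wl: 
  step 6. node 5  ⊔preds=⊤  new=⊤  old=+  +wl: 1
  step 7. node 6  ⊔preds=⊤  new=⊤  old=⊥  +wl: 4
  step 8. node 7  ⊔preds=⊤  new=⊤  old=⊥  +wl: 3
  step 9. node 0  ⊔preds=⊤  new=⊤  old=0  +wl: 
  step 10. node 1  ⊔preds=⊤  new=⊤  old=−  +wl: 2
  step 11. node 4  ⊔preds=⊤  new=⊤  stable
  step 12. node 3  ⊔preds=⊤  new=⊤  old=+  +wl: 7
  step 13. node 2  ⊔preds=⊤  new=⊤  stable
  step 14. node 7  ⊔preds=⊤  new=⊤  stable

Least fixpoint reached:
  node 0: ⊤
  node 1: ⊤
  node 2: ⊤
  node 3: ⊤
  node 4: ⊤
  node 5: ⊤
  node 6: ⊤
  node 7: ⊤

yes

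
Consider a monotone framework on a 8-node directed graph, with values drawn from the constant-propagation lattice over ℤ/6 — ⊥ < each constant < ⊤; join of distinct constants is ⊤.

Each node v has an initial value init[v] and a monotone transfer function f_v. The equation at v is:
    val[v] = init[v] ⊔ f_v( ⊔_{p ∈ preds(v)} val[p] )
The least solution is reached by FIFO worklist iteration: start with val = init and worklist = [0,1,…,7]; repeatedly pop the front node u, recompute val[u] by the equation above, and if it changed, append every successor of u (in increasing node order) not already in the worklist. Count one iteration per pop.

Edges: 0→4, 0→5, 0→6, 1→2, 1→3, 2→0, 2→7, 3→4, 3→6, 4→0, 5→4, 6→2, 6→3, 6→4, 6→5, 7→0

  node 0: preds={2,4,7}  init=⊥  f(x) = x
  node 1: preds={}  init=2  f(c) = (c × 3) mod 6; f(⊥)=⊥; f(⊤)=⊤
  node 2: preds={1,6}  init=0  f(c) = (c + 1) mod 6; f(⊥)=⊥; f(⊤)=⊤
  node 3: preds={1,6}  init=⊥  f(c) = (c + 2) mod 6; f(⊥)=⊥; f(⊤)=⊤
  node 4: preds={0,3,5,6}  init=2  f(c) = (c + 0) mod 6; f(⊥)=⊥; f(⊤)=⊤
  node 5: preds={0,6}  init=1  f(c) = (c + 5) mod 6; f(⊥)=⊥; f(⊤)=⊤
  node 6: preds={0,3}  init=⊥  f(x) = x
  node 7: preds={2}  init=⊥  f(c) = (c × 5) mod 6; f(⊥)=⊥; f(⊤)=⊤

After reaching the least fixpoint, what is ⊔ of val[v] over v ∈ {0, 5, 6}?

Trace (15 dequeues):
  [1] u=0 | in ⊤ | out ⊤ | prev ⊥ | push {}
  [2] u=1 | in ⊥ | out 2 | ==
  [3] u=2 | in 2 | out ⊤ | prev 0 | push {0}
  [4] u=3 | in 2 | out 4 | prev ⊥ | push {}
  [5] u=4 | in ⊤ | out ⊤ | prev 2 | push {}
  [6] u=5 | in ⊤ | out ⊤ | prev 1 | push {4}
  [7] u=6 | in ⊤ | out ⊤ | prev ⊥ | push {2,3,5}
  [8] u=7 | in ⊤ | out ⊤ | prev ⊥ | push {}
  [9] u=0 | in ⊤ | out ⊤ | ==
  [10] u=4 | in ⊤ | out ⊤ | ==
  [11] u=2 | in ⊤ | out ⊤ | ==
  [12] u=3 | in ⊤ | out ⊤ | prev 4 | push {4,6}
  [13] u=5 | in ⊤ | out ⊤ | ==
  [14] u=4 | in ⊤ | out ⊤ | ==
  [15] u=6 | in ⊤ | out ⊤ | ==

Converged values:
  [0] ⊤
  [1] 2
  [2] ⊤
  [3] ⊤
  [4] ⊤
  [5] ⊤
  [6] ⊤
  [7] ⊤

⊤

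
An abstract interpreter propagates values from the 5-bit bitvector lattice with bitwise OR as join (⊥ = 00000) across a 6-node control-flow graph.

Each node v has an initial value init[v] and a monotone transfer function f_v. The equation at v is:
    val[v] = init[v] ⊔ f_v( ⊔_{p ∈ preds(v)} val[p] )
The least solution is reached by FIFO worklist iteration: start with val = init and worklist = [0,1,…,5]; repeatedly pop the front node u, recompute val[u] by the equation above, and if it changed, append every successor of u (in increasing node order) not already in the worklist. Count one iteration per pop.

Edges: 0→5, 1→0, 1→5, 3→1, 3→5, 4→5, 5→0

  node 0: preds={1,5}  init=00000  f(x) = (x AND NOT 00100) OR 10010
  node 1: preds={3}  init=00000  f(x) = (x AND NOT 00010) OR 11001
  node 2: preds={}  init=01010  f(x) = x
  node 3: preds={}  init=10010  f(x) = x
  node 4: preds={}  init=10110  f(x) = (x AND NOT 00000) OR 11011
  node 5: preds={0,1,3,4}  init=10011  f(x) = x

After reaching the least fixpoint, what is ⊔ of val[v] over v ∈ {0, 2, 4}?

11111

Trace (8 dequeues):
  [1] u=0 | in 10011 | out 10011 | prev 00000 | push {}
  [2] u=1 | in 10010 | out 11001 | prev 00000 | push {0}
  [3] u=2 | in 00000 | out 01010 | ==
  [4] u=3 | in 00000 | out 10010 | ==
  [5] u=4 | in 00000 | out 11111 | prev 10110 | push {}
  [6] u=5 | in 11111 | out 11111 | prev 10011 | push {}
  [7] u=0 | in 11111 | out 11011 | prev 10011 | push {5}
  [8] u=5 | in 11111 | out 11111 | ==

Converged values:
  [0] 11011
  [1] 11001
  [2] 01010
  [3] 10010
  [4] 11111
  [5] 11111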